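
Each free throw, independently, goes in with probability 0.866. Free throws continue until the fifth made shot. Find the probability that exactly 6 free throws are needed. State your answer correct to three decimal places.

0.326

Y = trial on which the fifth success occurs; negative binomial, r=5, p=0.866.
P(Y=6) = C(5,4) · p^5 · (1−p)^1
= 5 · 0.48707 · 0.134 = 0.32634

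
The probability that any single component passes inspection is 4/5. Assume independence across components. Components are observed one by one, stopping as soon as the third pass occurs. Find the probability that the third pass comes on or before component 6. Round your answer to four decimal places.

0.9830

Finishing within 6 components ⇔ at least 3 successes in the first 6. With X ~ Binomial(6, 0.80), P(Y ≤ 6) = 1 − P(X ≤ 2).
  k=0: C(6,0)·0.80^0·0.20^6 = 0.000064
  k=1: C(6,1)·0.80^1·0.20^5 = 0.001536
  k=2: C(6,2)·0.80^2·0.20^4 = 0.015360
1 − 0.016960 = 0.983040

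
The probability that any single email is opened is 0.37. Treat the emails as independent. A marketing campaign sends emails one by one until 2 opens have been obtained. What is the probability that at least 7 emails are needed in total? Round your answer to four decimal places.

0.2828

Needing more than 6 emails ⇔ fewer than 2 successes in the first 6. With X ~ Binomial(6, 0.37), P(Y > 6) = P(X ≤ 1).
  k=0: C(6,0)·0.37^0·0.63^6 = 0.062524
  k=1: C(6,1)·0.37^1·0.63^5 = 0.220321
P(X ≤ 1) = 0.282844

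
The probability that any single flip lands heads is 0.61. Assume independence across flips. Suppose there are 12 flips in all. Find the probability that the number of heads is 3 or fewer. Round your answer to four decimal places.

X ~ Binomial(12, 0.61); P(X ≤ 3) = Σ C(12,k) p^k (1−p)^(12−k) over k:
  k=0: C(12,0)·0.61^0·0.39^12 = 0.000012
  k=1: C(12,1)·0.61^1·0.39^11 = 0.000232
  k=2: C(12,2)·0.61^2·0.39^10 = 0.001999
  k=3: C(12,3)·0.61^3·0.39^9 = 0.010423
Total = 0.012667

0.0127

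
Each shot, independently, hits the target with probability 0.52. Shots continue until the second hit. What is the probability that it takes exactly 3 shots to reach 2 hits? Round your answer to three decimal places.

0.260

Y = trial on which the second success occurs; negative binomial, r=2, p=0.52.
P(Y=3) = C(2,1) · p^2 · (1−p)^1
= 2 · 0.2704 · 0.48 = 0.25958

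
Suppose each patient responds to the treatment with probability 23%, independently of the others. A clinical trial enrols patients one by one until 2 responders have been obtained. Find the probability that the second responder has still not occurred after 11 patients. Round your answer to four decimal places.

Needing more than 11 patients ⇔ fewer than 2 successes in the first 11. With X ~ Binomial(11, 0.23), P(Y > 11) = P(X ≤ 1).
  k=0: C(11,0)·0.23^0·0.77^11 = 0.056415
  k=1: C(11,1)·0.23^1·0.77^10 = 0.185365
P(X ≤ 1) = 0.241780

0.2418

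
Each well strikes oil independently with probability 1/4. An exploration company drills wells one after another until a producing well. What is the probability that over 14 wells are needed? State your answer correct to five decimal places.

0.01782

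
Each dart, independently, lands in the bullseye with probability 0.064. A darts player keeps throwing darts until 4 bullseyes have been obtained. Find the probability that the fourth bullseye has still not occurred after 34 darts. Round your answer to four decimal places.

Needing more than 34 darts ⇔ fewer than 4 successes in the first 34. With X ~ Binomial(34, 0.064), P(Y > 34) = P(X ≤ 3).
  k=0: C(34,0)·0.064^0·0.936^34 = 0.105531
  k=1: C(34,1)·0.064^1·0.936^33 = 0.245336
  k=2: C(34,2)·0.064^2·0.936^32 = 0.276790
  k=3: C(34,3)·0.064^3·0.936^31 = 0.201875
P(X ≤ 3) = 0.829532

0.8295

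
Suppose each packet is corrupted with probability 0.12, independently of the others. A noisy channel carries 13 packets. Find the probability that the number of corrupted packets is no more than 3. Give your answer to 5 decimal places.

X ~ Binomial(13, 0.12); P(X ≤ 3) = Σ C(13,k) p^k (1−p)^(13−k) over k:
  k=0: C(13,0)·0.12^0·0.88^13 = 0.1897906
  k=1: C(13,1)·0.12^1·0.88^12 = 0.3364470
  k=2: C(13,2)·0.12^2·0.88^11 = 0.2752748
  k=3: C(13,3)·0.12^3·0.88^10 = 0.1376374
Total = 0.9391499

0.93915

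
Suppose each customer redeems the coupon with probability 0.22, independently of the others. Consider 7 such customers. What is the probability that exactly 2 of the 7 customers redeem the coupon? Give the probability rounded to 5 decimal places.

X ~ Binomial(n=7, p=0.22).
P(X=2) = C(7,2) · p^2 · (1−p)^5
= 21 · 0.0484 · 0.28872 = 0.2934524

0.29345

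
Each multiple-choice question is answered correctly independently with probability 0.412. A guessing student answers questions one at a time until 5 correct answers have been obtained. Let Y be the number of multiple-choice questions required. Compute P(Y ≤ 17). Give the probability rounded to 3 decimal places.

0.893

Finishing within 17 multiple-choice questions ⇔ at least 5 successes in the first 17. With X ~ Binomial(17, 0.412), P(Y ≤ 17) = 1 − P(X ≤ 4).
  k=0: C(17,0)·0.412^0·0.588^17 = 0.00012
  k=1: C(17,1)·0.412^1·0.588^16 = 0.00143
  k=2: C(17,2)·0.412^2·0.588^15 = 0.00802
  k=3: C(17,3)·0.412^3·0.588^14 = 0.02809
  k=4: C(17,4)·0.412^4·0.588^13 = 0.06888
1 − 0.10653 = 0.89347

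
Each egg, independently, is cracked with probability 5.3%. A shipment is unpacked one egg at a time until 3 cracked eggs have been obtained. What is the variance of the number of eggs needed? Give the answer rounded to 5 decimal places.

Y = total eggs until the third success; negative binomial with r=3, p=0.053.
Var(Y) = r(1−p)/p² = 3·0.947 / 0.053² = 1011.3919544

1011.39195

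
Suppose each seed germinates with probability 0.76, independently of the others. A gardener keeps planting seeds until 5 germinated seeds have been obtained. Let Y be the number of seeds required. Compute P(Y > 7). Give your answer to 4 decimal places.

Needing more than 7 seeds ⇔ fewer than 5 successes in the first 7. With X ~ Binomial(7, 0.76), P(Y > 7) = P(X ≤ 4).
  k=0: C(7,0)·0.76^0·0.24^7 = 0.000046
  k=1: C(7,1)·0.76^1·0.24^6 = 0.001017
  k=2: C(7,2)·0.76^2·0.24^5 = 0.009658
  k=3: C(7,3)·0.76^3·0.24^4 = 0.050975
  k=4: C(7,4)·0.76^4·0.24^3 = 0.161420
P(X ≤ 4) = 0.223115

0.2231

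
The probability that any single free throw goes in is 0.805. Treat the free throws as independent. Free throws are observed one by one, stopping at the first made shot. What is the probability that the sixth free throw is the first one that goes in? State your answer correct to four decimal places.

0.0002

Geometric (trials to first success), p = 0.805.
P(Y = 6) = (1−p)^5 · p = 0.00028195 · 0.805 = 0.000227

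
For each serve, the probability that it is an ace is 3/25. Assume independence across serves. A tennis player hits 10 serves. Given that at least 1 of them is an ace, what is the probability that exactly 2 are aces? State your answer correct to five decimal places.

X ~ Binomial(10, 0.12). Want P(X=2 | X≥1) = P(X=2) / P(X≥1).
P(X=2) = C(10,2)·0.12^2·0.88^8 = 0.2330432
P(X≥1) = 1 − 0.2785010 = 0.7214990
Ratio = 0.2330432 / 0.7214990 = 0.3229986

0.32300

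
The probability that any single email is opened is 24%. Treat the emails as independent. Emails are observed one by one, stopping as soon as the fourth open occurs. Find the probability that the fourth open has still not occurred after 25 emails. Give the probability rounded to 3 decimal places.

0.117

Needing more than 25 emails ⇔ fewer than 4 successes in the first 25. With X ~ Binomial(25, 0.24), P(Y > 25) = P(X ≤ 3).
  k=0: C(25,0)·0.24^0·0.76^25 = 0.00105
  k=1: C(25,1)·0.24^1·0.76^24 = 0.00827
  k=2: C(25,2)·0.24^2·0.76^23 = 0.03135
  k=3: C(25,3)·0.24^3·0.76^22 = 0.07590
P(X ≤ 3) = 0.11658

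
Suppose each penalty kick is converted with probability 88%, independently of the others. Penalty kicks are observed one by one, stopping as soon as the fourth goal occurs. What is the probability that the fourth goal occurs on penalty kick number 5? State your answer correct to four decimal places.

Y = trial on which the fourth success occurs; negative binomial, r=4, p=0.88.
P(Y=5) = C(4,3) · p^4 · (1−p)^1
= 4 · 0.5997 · 0.12 = 0.287854

0.2879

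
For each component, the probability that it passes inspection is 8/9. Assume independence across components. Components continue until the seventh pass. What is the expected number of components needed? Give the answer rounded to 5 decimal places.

7.87500

Y = total components until the seventh success; negative binomial with r=7, p=0.888889.
E[Y] = r / p = 7 / 0.888889 = 7.8750000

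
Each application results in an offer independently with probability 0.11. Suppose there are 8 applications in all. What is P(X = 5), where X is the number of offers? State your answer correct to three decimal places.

0.001

X ~ Binomial(n=8, p=0.11).
P(X=5) = C(8,5) · p^5 · (1−p)^3
= 56 · 1.6105e-05 · 0.70497 = 0.00064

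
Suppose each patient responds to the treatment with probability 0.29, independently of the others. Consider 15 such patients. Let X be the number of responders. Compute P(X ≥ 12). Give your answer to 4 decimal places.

X ~ Binomial(15, 0.29); P(X ≥ 12) = Σ C(15,k) p^k (1−p)^(15−k) over k:
  k=12: C(15,12)·0.29^12·0.71^3 = 0.000058
  k=13: C(15,13)·0.29^13·0.71^2 = 0.000005
  k=14: C(15,14)·0.29^14·0.71^1 = 0.000000
  k=15: C(15,15)·0.29^15·0.71^0 = 0.000000
Total = 0.000063

0.0001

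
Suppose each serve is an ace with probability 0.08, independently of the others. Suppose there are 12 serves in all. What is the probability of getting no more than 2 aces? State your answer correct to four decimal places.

X ~ Binomial(12, 0.08); P(X ≤ 2) = Σ C(12,k) p^k (1−p)^(12−k) over k:
  k=0: C(12,0)·0.08^0·0.92^12 = 0.367666
  k=1: C(12,1)·0.08^1·0.92^11 = 0.383652
  k=2: C(12,2)·0.08^2·0.92^10 = 0.183486
Total = 0.934804

0.9348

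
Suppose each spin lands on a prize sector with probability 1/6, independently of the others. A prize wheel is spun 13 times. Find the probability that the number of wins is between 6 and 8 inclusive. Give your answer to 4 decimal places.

0.0126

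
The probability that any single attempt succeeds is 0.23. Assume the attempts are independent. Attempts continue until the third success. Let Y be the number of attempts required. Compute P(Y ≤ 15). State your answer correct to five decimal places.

Finishing within 15 attempts ⇔ at least 3 successes in the first 15. With X ~ Binomial(15, 0.23), P(Y ≤ 15) = 1 − P(X ≤ 2).
  k=0: C(15,0)·0.23^0·0.77^15 = 0.0198317
  k=1: C(15,1)·0.23^1·0.77^14 = 0.0888565
  k=2: C(15,2)·0.23^2·0.77^13 = 0.1857909
1 − 0.2944791 = 0.7055209

0.70552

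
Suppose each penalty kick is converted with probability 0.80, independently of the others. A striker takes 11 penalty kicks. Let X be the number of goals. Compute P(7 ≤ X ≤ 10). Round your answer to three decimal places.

X ~ Binomial(11, 0.80); P(7 ≤ X ≤ 10) = Σ C(11,k) p^k (1−p)^(11−k) over k:
  k=7: C(11,7)·0.80^7·0.20^4 = 0.11073
  k=8: C(11,8)·0.80^8·0.20^3 = 0.22146
  k=9: C(11,9)·0.80^9·0.20^2 = 0.29528
  k=10: C(11,10)·0.80^10·0.20^1 = 0.23622
Total = 0.86369

0.864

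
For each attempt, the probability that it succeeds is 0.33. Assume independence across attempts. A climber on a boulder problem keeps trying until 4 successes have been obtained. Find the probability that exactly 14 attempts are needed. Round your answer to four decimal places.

0.0618

Y = trial on which the fourth success occurs; negative binomial, r=4, p=0.33.
P(Y=14) = C(13,3) · p^4 · (1−p)^10
= 286 · 0.011859 · 0.018228 = 0.061826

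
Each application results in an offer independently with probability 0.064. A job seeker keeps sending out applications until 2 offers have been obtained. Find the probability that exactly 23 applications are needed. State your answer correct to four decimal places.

Y = trial on which the second success occurs; negative binomial, r=2, p=0.064.
P(Y=23) = C(22,1) · p^2 · (1−p)^21
= 22 · 0.004096 · 0.24934 = 0.022469

0.0225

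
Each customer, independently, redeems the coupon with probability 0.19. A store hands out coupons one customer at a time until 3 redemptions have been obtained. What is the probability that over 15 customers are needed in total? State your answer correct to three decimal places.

0.436

Needing more than 15 customers ⇔ fewer than 3 successes in the first 15. With X ~ Binomial(15, 0.19), P(Y > 15) = P(X ≤ 2).
  k=0: C(15,0)·0.19^0·0.81^15 = 0.04239
  k=1: C(15,1)·0.19^1·0.81^14 = 0.14915
  k=2: C(15,2)·0.19^2·0.81^13 = 0.24491
P(X ≤ 2) = 0.43645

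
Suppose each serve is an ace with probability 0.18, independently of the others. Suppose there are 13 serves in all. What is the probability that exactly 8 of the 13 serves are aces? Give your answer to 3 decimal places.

0.001

X ~ Binomial(n=13, p=0.18).
P(X=8) = C(13,8) · p^8 · (1−p)^5
= 1287 · 1.102e-06 · 0.37074 = 0.00053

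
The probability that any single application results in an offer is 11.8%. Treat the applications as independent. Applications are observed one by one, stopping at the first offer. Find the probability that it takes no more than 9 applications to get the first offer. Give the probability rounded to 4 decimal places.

0.6770

Y = number of applications to the first success; geometric, p = 0.118.
P(Y ≤ 9) = 1 − (1−p)^9 = 1 − 0.323011 = 0.676989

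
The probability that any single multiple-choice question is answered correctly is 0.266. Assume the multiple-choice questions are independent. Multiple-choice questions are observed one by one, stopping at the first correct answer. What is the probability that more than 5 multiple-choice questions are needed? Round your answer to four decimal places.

0.2130

Y = number of multiple-choice questions to the first success; geometric, p = 0.266.
P(Y > 5) = P(first 5 all fail) = (1−p)^5 = 0.213049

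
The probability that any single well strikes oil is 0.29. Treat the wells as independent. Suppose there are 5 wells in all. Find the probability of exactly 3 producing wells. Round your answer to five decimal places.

0.12294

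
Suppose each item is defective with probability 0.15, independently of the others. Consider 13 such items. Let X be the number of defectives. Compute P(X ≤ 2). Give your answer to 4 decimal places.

0.6920

X ~ Binomial(13, 0.15); P(X ≤ 2) = Σ C(13,k) p^k (1−p)^(13−k) over k:
  k=0: C(13,0)·0.15^0·0.85^13 = 0.120905
  k=1: C(13,1)·0.15^1·0.85^12 = 0.277371
  k=2: C(13,2)·0.15^2·0.85^11 = 0.293687
Total = 0.691964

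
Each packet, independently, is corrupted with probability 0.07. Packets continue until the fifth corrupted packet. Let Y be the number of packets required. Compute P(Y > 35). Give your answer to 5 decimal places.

0.90516

Needing more than 35 packets ⇔ fewer than 5 successes in the first 35. With X ~ Binomial(35, 0.07), P(Y > 35) = P(X ≤ 4).
  k=0: C(35,0)·0.07^0·0.93^35 = 0.0788684
  k=1: C(35,1)·0.07^1·0.93^34 = 0.2077717
  k=2: C(35,2)·0.07^2·0.93^33 = 0.2658584
  k=3: C(35,3)·0.07^3·0.93^32 = 0.2201193
  k=4: C(35,4)·0.07^4·0.93^31 = 0.1325450
P(X ≤ 4) = 0.9051627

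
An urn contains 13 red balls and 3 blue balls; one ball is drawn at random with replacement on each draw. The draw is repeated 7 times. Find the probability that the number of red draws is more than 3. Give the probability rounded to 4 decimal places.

0.9733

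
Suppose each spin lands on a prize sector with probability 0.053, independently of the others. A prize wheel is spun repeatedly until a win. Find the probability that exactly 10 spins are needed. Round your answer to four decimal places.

Geometric (trials to first success), p = 0.053.
P(Y = 10) = (1−p)^9 · p = 0.61256 · 0.053 = 0.032466

0.0325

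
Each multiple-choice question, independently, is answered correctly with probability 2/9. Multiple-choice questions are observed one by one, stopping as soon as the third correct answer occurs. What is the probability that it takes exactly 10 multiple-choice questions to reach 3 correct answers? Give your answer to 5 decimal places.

0.06802

Y = trial on which the third success occurs; negative binomial, r=3, p=0.222222.
P(Y=10) = C(9,2) · p^3 · (1−p)^7
= 36 · 0.010974 · 0.17218 = 0.0680227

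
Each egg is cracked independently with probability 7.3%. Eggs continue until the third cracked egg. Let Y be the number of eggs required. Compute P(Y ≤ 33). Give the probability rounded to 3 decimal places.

0.437

Finishing within 33 eggs ⇔ at least 3 successes in the first 33. With X ~ Binomial(33, 0.073), P(Y ≤ 33) = 1 − P(X ≤ 2).
  k=0: C(33,0)·0.073^0·0.927^33 = 0.08197
  k=1: C(33,1)·0.073^1·0.927^32 = 0.21300
  k=2: C(33,2)·0.073^2·0.927^31 = 0.26838
1 − 0.56335 = 0.43665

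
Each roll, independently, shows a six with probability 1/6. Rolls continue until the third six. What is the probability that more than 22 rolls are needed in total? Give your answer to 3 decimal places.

0.265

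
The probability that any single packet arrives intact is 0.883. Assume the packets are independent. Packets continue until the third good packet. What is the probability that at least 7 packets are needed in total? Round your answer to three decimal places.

0.002

Needing more than 6 packets ⇔ fewer than 3 successes in the first 6. With X ~ Binomial(6, 0.883), P(Y > 6) = P(X ≤ 2).
  k=0: C(6,0)·0.883^0·0.117^6 = 0.00000
  k=1: C(6,1)·0.883^1·0.117^5 = 0.00012
  k=2: C(6,2)·0.883^2·0.117^4 = 0.00219
P(X ≤ 2) = 0.00231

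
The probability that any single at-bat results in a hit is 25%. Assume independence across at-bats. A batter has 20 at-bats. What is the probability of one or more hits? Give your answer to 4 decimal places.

0.9968

P(at least one) = 1 − P(none) = 1 − (1 − 0.25)^20
= 1 − 0.003171 = 0.996829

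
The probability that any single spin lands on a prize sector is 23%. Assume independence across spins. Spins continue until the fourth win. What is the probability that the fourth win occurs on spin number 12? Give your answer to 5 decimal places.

Y = trial on which the fourth success occurs; negative binomial, r=4, p=0.23.
P(Y=12) = C(11,3) · p^4 · (1−p)^8
= 165 · 0.0027984 · 0.12357 = 0.0570586

0.05706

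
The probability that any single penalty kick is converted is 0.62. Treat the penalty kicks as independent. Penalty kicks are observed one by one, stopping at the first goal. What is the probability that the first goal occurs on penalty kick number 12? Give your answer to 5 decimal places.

Geometric (trials to first success), p = 0.62.
P(Y = 12) = (1−p)^11 · p = 2.3857e-05 · 0.62 = 0.0000148

0.00001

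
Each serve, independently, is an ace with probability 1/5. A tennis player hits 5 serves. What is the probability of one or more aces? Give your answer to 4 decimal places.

0.6723

P(at least one) = 1 − P(none) = 1 − (1 − 0.20)^5
= 1 − 0.327680 = 0.672320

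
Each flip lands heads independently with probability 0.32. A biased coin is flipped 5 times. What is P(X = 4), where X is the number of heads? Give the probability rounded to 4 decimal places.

X ~ Binomial(n=5, p=0.32).
P(X=4) = C(5,4) · p^4 · (1−p)^1
= 5 · 0.010486 · 0.68 = 0.035652

0.0357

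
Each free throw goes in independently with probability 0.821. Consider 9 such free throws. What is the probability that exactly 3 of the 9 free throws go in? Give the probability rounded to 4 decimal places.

0.0015

X ~ Binomial(n=9, p=0.821).
P(X=3) = C(9,3) · p^3 · (1−p)^6
= 84 · 0.55339 · 3.2894e-05 = 0.001529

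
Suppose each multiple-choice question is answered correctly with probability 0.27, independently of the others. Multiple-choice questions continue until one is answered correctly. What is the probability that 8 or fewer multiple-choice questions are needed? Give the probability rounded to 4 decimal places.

0.9194

Y = number of multiple-choice questions to the first success; geometric, p = 0.27.
P(Y ≤ 8) = 1 − (1−p)^8 = 1 − 0.080646 = 0.919354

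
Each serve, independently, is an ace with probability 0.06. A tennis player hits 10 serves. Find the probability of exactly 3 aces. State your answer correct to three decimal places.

X ~ Binomial(n=10, p=0.06).
P(X=3) = C(10,3) · p^3 · (1−p)^7
= 120 · 0.000216 · 0.64848 = 0.01681

0.017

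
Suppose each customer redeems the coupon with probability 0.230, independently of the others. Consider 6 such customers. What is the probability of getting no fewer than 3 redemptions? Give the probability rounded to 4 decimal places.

X ~ Binomial(6, 0.23); P(X ≥ 3) = Σ C(6,k) p^k (1−p)^(6−k) over k:
  k=3: C(6,3)·0.23^3·0.77^3 = 0.111093
  k=4: C(6,4)·0.23^4·0.77^2 = 0.024888
  k=5: C(6,5)·0.23^5·0.77^1 = 0.002974
  k=6: C(6,6)·0.23^6·0.77^0 = 0.000148
Total = 0.139102

0.1391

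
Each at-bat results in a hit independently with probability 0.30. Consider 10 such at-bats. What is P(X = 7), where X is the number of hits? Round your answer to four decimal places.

0.0090

X ~ Binomial(n=10, p=0.30).
P(X=7) = C(10,7) · p^7 · (1−p)^3
= 120 · 0.0002187 · 0.343 = 0.009002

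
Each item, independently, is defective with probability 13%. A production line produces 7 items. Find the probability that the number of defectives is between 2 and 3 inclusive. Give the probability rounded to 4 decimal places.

0.2209

X ~ Binomial(7, 0.13); P(2 ≤ X ≤ 3) = Σ C(7,k) p^k (1−p)^(7−k) over k:
  k=2: C(7,2)·0.13^2·0.87^5 = 0.176890
  k=3: C(7,3)·0.13^3·0.87^4 = 0.044053
Total = 0.220943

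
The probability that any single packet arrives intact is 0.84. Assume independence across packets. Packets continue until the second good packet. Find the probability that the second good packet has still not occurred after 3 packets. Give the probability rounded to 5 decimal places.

Needing more than 3 packets ⇔ fewer than 2 successes in the first 3. With X ~ Binomial(3, 0.84), P(Y > 3) = P(X ≤ 1).
  k=0: C(3,0)·0.84^0·0.16^3 = 0.0040960
  k=1: C(3,1)·0.84^1·0.16^2 = 0.0645120
P(X ≤ 1) = 0.0686080

0.06861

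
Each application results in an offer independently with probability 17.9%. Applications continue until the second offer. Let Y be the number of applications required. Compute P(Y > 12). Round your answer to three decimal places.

0.339

Needing more than 12 applications ⇔ fewer than 2 successes in the first 12. With X ~ Binomial(12, 0.179), P(Y > 12) = P(X ≤ 1).
  k=0: C(12,0)·0.179^0·0.821^12 = 0.09378
  k=1: C(12,1)·0.179^1·0.821^11 = 0.24536
P(X ≤ 1) = 0.33914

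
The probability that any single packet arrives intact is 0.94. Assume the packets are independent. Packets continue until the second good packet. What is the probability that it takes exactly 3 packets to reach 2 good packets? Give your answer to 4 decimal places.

Y = trial on which the second success occurs; negative binomial, r=2, p=0.94.
P(Y=3) = C(2,1) · p^2 · (1−p)^1
= 2 · 0.8836 · 0.06 = 0.106032

0.1060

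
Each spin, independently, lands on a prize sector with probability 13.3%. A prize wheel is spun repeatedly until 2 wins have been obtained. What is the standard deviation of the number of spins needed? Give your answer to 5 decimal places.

9.90086

Y = total spins until the second success; negative binomial with r=2, p=0.133.
SD(Y) = √[r(1−p)/p²] = √(98.0270224) = 9.9008597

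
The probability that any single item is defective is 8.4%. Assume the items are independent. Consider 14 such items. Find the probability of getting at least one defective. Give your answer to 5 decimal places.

0.70722

P(at least one) = 1 − P(none) = 1 − (1 − 0.084)^14
= 1 − 0.2927768 = 0.7072232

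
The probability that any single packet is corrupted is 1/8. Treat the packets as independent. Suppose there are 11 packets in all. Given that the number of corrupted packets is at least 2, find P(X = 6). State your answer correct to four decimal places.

X ~ Binomial(11, 0.125). Want P(X=6 | X≥2) = P(X=6) / P(X≥2).
P(X=6) = C(11,6)·0.125^6·0.875^5 = 0.000904
P(X≥2) = 1 − 0.230191 − 0.361729 = 0.408080
Ratio = 0.000904 / 0.408080 = 0.002215

0.0022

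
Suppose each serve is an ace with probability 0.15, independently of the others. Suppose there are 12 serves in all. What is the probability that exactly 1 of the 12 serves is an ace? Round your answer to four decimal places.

0.3012

X ~ Binomial(n=12, p=0.15).
P(X=1) = C(12,1) · p^1 · (1−p)^11
= 12 · 0.15 · 0.16734 = 0.301218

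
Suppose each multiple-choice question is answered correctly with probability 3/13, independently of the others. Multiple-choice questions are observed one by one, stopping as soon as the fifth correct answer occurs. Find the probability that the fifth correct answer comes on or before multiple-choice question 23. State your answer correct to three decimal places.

Finishing within 23 multiple-choice questions ⇔ at least 5 successes in the first 23. With X ~ Binomial(23, 0.230769), P(Y ≤ 23) = 1 − P(X ≤ 4).
  k=0: C(23,0)·0.230769^0·0.769231^23 = 0.00239
  k=1: C(23,1)·0.230769^1·0.769231^22 = 0.01653
  k=2: C(23,2)·0.230769^2·0.769231^21 = 0.05453
  k=3: C(23,3)·0.230769^3·0.769231^20 = 0.11452
  k=4: C(23,4)·0.230769^4·0.769231^19 = 0.17178
1 − 0.35976 = 0.64024

0.640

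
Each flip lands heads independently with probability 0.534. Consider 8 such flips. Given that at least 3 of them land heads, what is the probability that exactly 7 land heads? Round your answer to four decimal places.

0.0515

X ~ Binomial(8, 0.534). Want P(X=7 | X≥3) = P(X=7) / P(X≥3).
P(X=7) = C(8,7)·0.534^7·0.466^1 = 0.046160
P(X≥3) = 1 − 0.002224 − 0.020386 − 0.081763 = 0.895627
Ratio = 0.046160 / 0.895627 = 0.051539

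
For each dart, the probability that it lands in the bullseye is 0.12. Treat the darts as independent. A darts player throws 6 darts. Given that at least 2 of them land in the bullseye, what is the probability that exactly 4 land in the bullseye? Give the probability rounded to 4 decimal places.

0.0155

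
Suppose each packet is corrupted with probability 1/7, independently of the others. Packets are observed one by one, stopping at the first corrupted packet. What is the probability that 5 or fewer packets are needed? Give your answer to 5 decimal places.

Y = number of packets to the first success; geometric, p = 0.142857.
P(Y ≤ 5) = 1 − (1−p)^5 = 1 − 0.4626644 = 0.5373356

0.53734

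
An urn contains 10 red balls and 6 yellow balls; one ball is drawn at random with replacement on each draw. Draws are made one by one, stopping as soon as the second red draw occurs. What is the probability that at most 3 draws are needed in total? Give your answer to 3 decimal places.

Finishing within 3 draws ⇔ at least 2 successes in the first 3. With X ~ Binomial(3, 0.625), P(Y ≤ 3) = 1 − P(X ≤ 1).
  k=0: C(3,0)·0.625^0·0.375^3 = 0.05273
  k=1: C(3,1)·0.625^1·0.375^2 = 0.26367
1 − 0.31641 = 0.68359

0.684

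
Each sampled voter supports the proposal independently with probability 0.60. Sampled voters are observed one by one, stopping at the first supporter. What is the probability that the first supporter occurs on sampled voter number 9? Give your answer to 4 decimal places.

Geometric (trials to first success), p = 0.60.
P(Y = 9) = (1−p)^8 · p = 0.00065536 · 0.60 = 0.000393

0.0004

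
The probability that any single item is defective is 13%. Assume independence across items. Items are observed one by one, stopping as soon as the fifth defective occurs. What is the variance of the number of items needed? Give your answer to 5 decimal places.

Y = total items until the fifth success; negative binomial with r=5, p=0.13.
Var(Y) = r(1−p)/p² = 5·0.87 / 0.13² = 257.3964497

257.39645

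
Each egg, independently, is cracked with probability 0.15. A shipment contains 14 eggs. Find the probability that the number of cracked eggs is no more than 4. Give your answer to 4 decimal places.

X ~ Binomial(14, 0.15); P(X ≤ 4) = Σ C(14,k) p^k (1−p)^(14−k) over k:
  k=0: C(14,0)·0.15^0·0.85^14 = 0.102770
  k=1: C(14,1)·0.15^1·0.85^13 = 0.253902
  k=2: C(14,2)·0.15^2·0.85^12 = 0.291240
  k=3: C(14,3)·0.15^3·0.85^11 = 0.205581
  k=4: C(14,4)·0.15^4·0.85^10 = 0.099767
Total = 0.953260

0.9533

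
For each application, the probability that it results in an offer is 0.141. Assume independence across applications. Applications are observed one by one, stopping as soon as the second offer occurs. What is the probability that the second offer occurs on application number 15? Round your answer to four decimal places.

Y = trial on which the second success occurs; negative binomial, r=2, p=0.141.
P(Y=15) = C(14,1) · p^2 · (1−p)^13
= 14 · 0.019881 · 0.13865 = 0.038590

0.0386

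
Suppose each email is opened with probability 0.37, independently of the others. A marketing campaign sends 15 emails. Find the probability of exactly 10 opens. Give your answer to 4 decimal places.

0.0143

X ~ Binomial(n=15, p=0.37).
P(X=10) = C(15,10) · p^10 · (1−p)^5
= 3003 · 4.8086e-05 · 0.099244 = 0.014331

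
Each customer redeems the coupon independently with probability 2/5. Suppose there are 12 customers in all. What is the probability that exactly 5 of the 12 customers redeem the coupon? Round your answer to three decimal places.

X ~ Binomial(n=12, p=0.40).
P(X=5) = C(12,5) · p^5 · (1−p)^7
= 792 · 0.01024 · 0.027994 = 0.22703

0.227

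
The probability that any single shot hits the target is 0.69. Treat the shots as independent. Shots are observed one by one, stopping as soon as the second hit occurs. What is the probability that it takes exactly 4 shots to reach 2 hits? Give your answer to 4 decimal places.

0.1373

Y = trial on which the second success occurs; negative binomial, r=2, p=0.69.
P(Y=4) = C(3,1) · p^2 · (1−p)^2
= 3 · 0.4761 · 0.0961 = 0.137260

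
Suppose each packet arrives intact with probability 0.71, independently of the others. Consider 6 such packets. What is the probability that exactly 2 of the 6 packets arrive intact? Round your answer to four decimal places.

X ~ Binomial(n=6, p=0.71).
P(X=2) = C(6,2) · p^2 · (1−p)^4
= 15 · 0.5041 · 0.0070728 = 0.053481

0.0535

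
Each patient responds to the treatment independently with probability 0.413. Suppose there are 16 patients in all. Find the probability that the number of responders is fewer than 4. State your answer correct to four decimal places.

0.0530

X ~ Binomial(16, 0.413); P(X ≤ 3) = Σ C(16,k) p^k (1−p)^(16−k) over k:
  k=0: C(16,0)·0.413^0·0.587^16 = 0.000199
  k=1: C(16,1)·0.413^1·0.587^15 = 0.002237
  k=2: C(16,2)·0.413^2·0.587^14 = 0.011804
  k=3: C(16,3)·0.413^3·0.587^13 = 0.038756
Total = 0.052995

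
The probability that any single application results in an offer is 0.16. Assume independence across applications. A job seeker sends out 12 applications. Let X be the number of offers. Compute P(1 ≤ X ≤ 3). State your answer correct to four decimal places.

X ~ Binomial(12, 0.16); P(1 ≤ X ≤ 3) = Σ C(12,k) p^k (1−p)^(12−k) over k:
  k=1: C(12,1)·0.16^1·0.84^11 = 0.282081
  k=2: C(12,2)·0.16^2·0.84^10 = 0.295513
  k=3: C(12,3)·0.16^3·0.84^9 = 0.187627
Total = 0.765221

0.7652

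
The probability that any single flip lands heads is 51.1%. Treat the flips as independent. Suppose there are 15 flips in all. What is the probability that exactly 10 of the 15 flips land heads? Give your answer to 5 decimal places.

X ~ Binomial(n=15, p=0.511).
P(X=10) = C(15,10) · p^10 · (1−p)^5
= 3003 · 0.001214 · 0.02796 = 0.1019316

0.10193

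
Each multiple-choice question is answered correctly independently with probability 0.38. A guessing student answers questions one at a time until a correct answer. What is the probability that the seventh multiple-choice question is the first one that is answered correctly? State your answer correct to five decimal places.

0.02158

Geometric (trials to first success), p = 0.38.
P(Y = 7) = (1−p)^6 · p = 0.0568 · 0.38 = 0.0215841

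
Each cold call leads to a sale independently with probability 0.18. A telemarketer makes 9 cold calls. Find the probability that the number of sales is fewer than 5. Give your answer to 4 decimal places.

0.9875

X ~ Binomial(9, 0.18); P(X ≤ 4) = Σ C(9,k) p^k (1−p)^(9−k) over k:
  k=0: C(9,0)·0.18^0·0.82^9 = 0.167620
  k=1: C(9,1)·0.18^1·0.82^8 = 0.331151
  k=2: C(9,2)·0.18^2·0.82^7 = 0.290767
  k=3: C(9,3)·0.18^3·0.82^6 = 0.148929
  k=4: C(9,4)·0.18^4·0.82^5 = 0.049038
Total = 0.987504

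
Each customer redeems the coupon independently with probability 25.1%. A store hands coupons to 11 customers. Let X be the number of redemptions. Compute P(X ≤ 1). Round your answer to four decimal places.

0.1950

X ~ Binomial(11, 0.251); P(X ≤ 1) = Σ C(11,k) p^k (1−p)^(11−k) over k:
  k=0: C(11,0)·0.251^0·0.749^11 = 0.041620
  k=1: C(11,1)·0.251^1·0.749^10 = 0.153421
Total = 0.195041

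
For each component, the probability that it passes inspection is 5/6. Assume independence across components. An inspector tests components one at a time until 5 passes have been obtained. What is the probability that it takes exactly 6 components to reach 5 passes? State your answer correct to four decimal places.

Y = trial on which the fifth success occurs; negative binomial, r=5, p=0.833333.
P(Y=6) = C(5,4) · p^5 · (1−p)^1
= 5 · 0.40188 · 0.16667 = 0.334898

0.3349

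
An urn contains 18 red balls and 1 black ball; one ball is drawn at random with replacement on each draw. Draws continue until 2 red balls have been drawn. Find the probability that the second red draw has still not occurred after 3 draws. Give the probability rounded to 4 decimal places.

Needing more than 3 draws ⇔ fewer than 2 successes in the first 3. With X ~ Binomial(3, 0.947368), P(Y > 3) = P(X ≤ 1).
  k=0: C(3,0)·0.947368^0·0.052632^3 = 0.000146
  k=1: C(3,1)·0.947368^1·0.052632^2 = 0.007873
P(X ≤ 1) = 0.008019

0.0080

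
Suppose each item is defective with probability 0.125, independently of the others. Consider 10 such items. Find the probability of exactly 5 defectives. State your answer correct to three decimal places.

0.004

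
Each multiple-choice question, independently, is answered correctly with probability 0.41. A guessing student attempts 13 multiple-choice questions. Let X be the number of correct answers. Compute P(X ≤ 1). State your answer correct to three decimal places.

0.011

X ~ Binomial(13, 0.41); P(X ≤ 1) = Σ C(13,k) p^k (1−p)^(13−k) over k:
  k=0: C(13,0)·0.41^0·0.59^13 = 0.00105
  k=1: C(13,1)·0.41^1·0.59^12 = 0.00948
Total = 0.01053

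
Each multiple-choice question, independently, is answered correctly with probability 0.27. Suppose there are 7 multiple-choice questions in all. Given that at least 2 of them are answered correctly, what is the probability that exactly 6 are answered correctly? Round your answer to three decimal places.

0.003

X ~ Binomial(7, 0.27). Want P(X=6 | X≥2) = P(X=6) / P(X≥2).
P(X=6) = C(7,6)·0.27^6·0.73^1 = 0.00198
P(X≥2) = 1 − 0.11047 − 0.28602 = 0.60350
Ratio = 0.00198 / 0.60350 = 0.00328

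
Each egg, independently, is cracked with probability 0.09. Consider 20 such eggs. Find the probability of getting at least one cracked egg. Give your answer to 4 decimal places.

0.8484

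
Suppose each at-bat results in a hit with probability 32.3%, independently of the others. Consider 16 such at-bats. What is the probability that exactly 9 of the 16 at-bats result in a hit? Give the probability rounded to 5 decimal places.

X ~ Binomial(n=16, p=0.323).
P(X=9) = C(16,9) · p^9 · (1−p)^7
= 11440 · 3.8267e-05 · 0.065181 = 0.0285344

0.02853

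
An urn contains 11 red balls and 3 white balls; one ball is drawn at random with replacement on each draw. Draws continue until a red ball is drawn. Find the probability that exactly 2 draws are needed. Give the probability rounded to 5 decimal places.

0.16837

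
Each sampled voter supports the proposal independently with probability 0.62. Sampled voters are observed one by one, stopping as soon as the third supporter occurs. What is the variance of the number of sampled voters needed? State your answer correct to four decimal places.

2.9657

Y = total sampled voters until the third success; negative binomial with r=3, p=0.62.
Var(Y) = r(1−p)/p² = 3·0.38 / 0.62² = 2.965661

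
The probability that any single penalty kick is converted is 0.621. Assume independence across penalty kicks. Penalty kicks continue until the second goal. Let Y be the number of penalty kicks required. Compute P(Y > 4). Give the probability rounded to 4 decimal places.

Needing more than 4 penalty kicks ⇔ fewer than 2 successes in the first 4. With X ~ Binomial(4, 0.621), P(Y > 4) = P(X ≤ 1).
  k=0: C(4,0)·0.621^0·0.379^4 = 0.020633
  k=1: C(4,1)·0.621^1·0.379^3 = 0.135229
P(X ≤ 1) = 0.155862

0.1559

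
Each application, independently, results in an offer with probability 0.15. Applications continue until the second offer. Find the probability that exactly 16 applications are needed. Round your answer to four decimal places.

Y = trial on which the second success occurs; negative binomial, r=2, p=0.15.
P(Y=16) = C(15,1) · p^2 · (1−p)^14
= 15 · 0.0225 · 0.10277 = 0.034685

0.0347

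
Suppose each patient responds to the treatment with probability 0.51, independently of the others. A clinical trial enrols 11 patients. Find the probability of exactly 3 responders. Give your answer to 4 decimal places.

0.0727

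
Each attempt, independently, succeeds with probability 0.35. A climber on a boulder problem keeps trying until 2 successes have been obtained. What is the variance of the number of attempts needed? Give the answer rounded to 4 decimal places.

Y = total attempts until the second success; negative binomial with r=2, p=0.35.
Var(Y) = r(1−p)/p² = 2·0.65 / 0.35² = 10.612245

10.6122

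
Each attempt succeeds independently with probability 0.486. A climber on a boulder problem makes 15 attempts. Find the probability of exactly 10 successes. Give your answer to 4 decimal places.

X ~ Binomial(n=15, p=0.486).
P(X=10) = C(15,10) · p^10 · (1−p)^5
= 3003 · 0.00073513 · 0.035877 = 0.079202

0.0792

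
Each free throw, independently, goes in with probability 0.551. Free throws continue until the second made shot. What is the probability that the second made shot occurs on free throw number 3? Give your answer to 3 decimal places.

0.273

Y = trial on which the second success occurs; negative binomial, r=2, p=0.551.
P(Y=3) = C(2,1) · p^2 · (1−p)^1
= 2 · 0.3036 · 0.449 = 0.27263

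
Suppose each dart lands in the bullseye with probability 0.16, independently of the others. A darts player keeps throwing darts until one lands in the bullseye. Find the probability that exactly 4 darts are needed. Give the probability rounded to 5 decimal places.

0.09483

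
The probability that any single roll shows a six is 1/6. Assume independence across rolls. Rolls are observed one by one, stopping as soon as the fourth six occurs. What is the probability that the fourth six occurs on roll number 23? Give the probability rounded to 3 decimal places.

Y = trial on which the fourth success occurs; negative binomial, r=4, p=0.166667.
P(Y=23) = C(22,3) · p^4 · (1−p)^19
= 1540 · 0.0007716 · 0.031301 = 0.03719

0.037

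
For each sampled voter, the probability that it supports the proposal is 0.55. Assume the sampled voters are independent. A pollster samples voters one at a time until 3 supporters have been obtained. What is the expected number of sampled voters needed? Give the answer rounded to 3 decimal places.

5.455

Y = total sampled voters until the third success; negative binomial with r=3, p=0.55.
E[Y] = r / p = 3 / 0.55 = 5.45455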